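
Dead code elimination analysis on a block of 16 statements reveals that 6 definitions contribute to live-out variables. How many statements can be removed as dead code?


Dead code = total statements - live definitions
= 16 - 6 = 10

10


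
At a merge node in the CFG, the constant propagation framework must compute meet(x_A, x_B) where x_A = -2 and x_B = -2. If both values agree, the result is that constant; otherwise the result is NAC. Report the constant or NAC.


Meet operation: if both paths give the same constant, result is that constant; if they differ, result is NAC (not-a-constant).
Path A: -2, Path B: -2 -> equal
Result: constant -> -2

-2


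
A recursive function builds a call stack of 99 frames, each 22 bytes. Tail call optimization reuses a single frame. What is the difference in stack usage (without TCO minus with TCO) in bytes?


Without TCO: 99 * 22 = 2178 bytes
With TCO: reuse 1 frame = 22 bytes
Savings = 2178 - 22 = 2156

2156


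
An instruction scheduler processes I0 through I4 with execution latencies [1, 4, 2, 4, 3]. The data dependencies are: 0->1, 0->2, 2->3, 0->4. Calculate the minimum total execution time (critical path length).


Compute longest path through dependency graph: dist(Ik) = max over predecessors of dist + latency(Ik).
dist(I0) = latency 1 = 1
dist(I1) = dist(I0) + 4 = 1 + 4 = 5
dist(I2) = dist(I0) + 2 = 1 + 2 = 3
dist(I3) = dist(I2) + 4 = 3 + 4 = 7
dist(I4) = dist(I0) + 3 = 1 + 3 = 4
Critical path = max dist = 7

7


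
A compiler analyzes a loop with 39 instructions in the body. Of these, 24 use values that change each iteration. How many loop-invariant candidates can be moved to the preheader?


Invariant candidates = total - loop-dependent
= 39 - 24 = 15

15


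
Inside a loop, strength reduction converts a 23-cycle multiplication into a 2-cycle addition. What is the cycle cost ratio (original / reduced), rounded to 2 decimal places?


Ratio = mult_cost / add_cost = 23 / 2 = 11.5

11.5


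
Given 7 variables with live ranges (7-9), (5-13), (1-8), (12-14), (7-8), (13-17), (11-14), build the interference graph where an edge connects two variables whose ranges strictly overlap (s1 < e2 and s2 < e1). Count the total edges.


Check all pairs for overlapping intervals.
Two intervals (s1,e1) and (s2,e2) overlap if s1 < e2 and s2 < e1.
v0 (7-9) vs v1..v6: overlaps v1, v2, v4 -> 3
v1 (5-13) vs v2..v6: overlaps v2, v3, v4, v6 -> 4
v2 (1-8) vs v3..v6: overlaps v4 -> 1
v3 (12-14) vs v4..v6: overlaps v5, v6 -> 2
v4 (7-8) vs v5..v6: overlaps none -> 0
v5 (13-17) vs v6: overlaps v6 -> 1
Total overlapping pairs = 3 + 4 + 1 + 2 + 0 + 1 = 11

11


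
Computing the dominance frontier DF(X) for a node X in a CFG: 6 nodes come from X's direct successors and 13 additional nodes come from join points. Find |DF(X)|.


DF(X) = direct successor contributions + join point contributions
= 6 + 13 = 19

19


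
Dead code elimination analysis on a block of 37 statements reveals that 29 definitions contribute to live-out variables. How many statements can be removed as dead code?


Dead code = total statements - live definitions
= 37 - 29 = 8

8


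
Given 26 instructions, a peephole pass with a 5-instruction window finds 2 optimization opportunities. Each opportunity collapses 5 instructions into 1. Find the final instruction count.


Each match removes 4 instructions.
Total removed = 2 * 4 = 8
Remaining = 26 - 8 = 18

18


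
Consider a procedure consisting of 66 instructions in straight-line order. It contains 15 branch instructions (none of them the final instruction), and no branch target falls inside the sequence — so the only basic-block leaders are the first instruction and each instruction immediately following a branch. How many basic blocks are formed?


With no in-sequence branch targets, the leaders are the first instruction plus the instruction after each branch.
Number of basic blocks = branches + 1
= 15 + 1 = 16

16


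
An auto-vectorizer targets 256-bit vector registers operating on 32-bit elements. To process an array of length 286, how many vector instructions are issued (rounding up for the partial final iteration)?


Width = 256 / 32 = 8 elements per vector op
Iterations = ceil(286 / 8) = 36

36


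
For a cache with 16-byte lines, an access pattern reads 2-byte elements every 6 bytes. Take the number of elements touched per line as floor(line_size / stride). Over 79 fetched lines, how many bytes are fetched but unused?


Elements per line = floor(16 / 6) = 2
Bytes used per line = 2 * 2 = 4
Wasted per line = 16 - 4 = 12
Total wasted = 12 * 79 = 948

948


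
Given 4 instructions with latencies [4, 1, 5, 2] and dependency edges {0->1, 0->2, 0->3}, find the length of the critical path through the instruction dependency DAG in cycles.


Compute longest path through dependency graph: dist(Ik) = max over predecessors of dist + latency(Ik).
dist(I0) = latency 4 = 4
dist(I1) = dist(I0) + 1 = 4 + 1 = 5
dist(I2) = dist(I0) + 5 = 4 + 5 = 9
dist(I3) = dist(I0) + 2 = 4 + 2 = 6
Critical path = max dist = 9

9


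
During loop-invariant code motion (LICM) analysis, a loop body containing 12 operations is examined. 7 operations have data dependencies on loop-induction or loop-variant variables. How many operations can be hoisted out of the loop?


Invariant candidates = total - loop-dependent
= 12 - 7 = 5

5


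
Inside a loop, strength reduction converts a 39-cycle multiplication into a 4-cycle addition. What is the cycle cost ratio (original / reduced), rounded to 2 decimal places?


Ratio = mult_cost / add_cost = 39 / 4 = 9.75

9.75


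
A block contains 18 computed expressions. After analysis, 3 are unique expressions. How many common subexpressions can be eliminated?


CSE count = total expressions - unique expressions
= 18 - 3 = 15

15


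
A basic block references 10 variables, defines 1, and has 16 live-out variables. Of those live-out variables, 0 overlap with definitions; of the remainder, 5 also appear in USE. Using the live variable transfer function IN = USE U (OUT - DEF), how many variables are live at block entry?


OUT - DEF: 16 - 0 = 16
|IN| = |USE| + |OUT - DEF| - |USE ∩ (OUT - DEF)| = 10 + 16 - 5 = 21

21


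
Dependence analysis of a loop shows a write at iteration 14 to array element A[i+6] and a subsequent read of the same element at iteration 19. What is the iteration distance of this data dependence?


Distance = read iteration - write iteration
= 19 - 14 = 5

5


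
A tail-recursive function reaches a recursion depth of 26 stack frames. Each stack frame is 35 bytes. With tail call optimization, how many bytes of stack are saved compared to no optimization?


Without TCO: 26 * 35 = 910 bytes
With TCO: reuse 1 frame = 35 bytes
Savings = 910 - 35 = 875

875


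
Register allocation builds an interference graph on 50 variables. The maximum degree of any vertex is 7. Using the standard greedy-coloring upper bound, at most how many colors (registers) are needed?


Greedy coloring never needs more than (max_degree + 1) colors: when coloring a vertex, at most max_degree neighbors are already colored.
Upper bound = 7 + 1 = 8

8


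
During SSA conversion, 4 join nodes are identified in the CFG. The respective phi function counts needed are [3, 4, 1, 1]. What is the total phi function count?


Total phi functions = sum of phi functions at each join node
= 3 + 4 + 1 + 1 = 9

9


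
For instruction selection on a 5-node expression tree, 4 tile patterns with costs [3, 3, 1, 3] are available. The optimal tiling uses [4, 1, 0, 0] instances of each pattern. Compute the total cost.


Total cost = sum(count_i * cost_i)
= 4*3 + 1*3 + 0*1 + 0*3
= 15

15


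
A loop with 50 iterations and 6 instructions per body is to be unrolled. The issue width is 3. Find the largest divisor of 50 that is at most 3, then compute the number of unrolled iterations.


Largest divisor of 50 <= 3 is 2
New iterations = 50 / 2 = 25

25


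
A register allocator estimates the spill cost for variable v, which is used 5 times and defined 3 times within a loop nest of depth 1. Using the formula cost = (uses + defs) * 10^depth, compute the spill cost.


uses + defs = 5 + 3 = 8
10^1 = 10
Spill cost = 8 * 10 = 80

80


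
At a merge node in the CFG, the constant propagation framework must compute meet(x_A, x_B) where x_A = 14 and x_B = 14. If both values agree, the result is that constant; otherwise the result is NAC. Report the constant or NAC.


Meet operation: if both paths give the same constant, result is that constant; if they differ, result is NAC (not-a-constant).
Path A: 14, Path B: 14 -> equal
Result: constant -> 14

14


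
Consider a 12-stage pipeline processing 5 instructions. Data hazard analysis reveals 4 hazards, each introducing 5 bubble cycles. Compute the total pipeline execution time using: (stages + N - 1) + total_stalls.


Base cycles = 12 + 5 - 1 = 16
Total stalls = 4 * 5 = 20
Total = 16 + 20 = 36

36


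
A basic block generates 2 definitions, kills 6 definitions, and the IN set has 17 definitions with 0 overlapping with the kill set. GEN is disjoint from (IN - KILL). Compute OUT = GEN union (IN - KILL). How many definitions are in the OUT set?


IN - KILL: 17 - 0 = 17 surviving definitions
OUT = GEN + surviving = 2 + 17 = 19

19


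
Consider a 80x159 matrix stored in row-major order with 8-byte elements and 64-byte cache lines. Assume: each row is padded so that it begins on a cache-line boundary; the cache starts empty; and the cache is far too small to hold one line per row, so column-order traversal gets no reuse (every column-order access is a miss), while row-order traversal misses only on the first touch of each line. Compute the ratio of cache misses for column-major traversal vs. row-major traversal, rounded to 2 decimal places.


Each row occupies 159 * 8 = 1272 bytes and starts on a line boundary, so it spans ceil(1272 / 64) = 20 cache lines.
Row-major traversal misses (one per line touched): 80 * ceil(159 * 8 / 64) = 1600
Column-major traversal misses (no reuse, every access misses): 80 * 159 = 12720
Ratio = 12720 / 1600 = 7.95

7.95


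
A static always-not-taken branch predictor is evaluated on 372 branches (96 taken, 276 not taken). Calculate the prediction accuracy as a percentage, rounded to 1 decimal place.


Predictor: always-not-taken
Correct predictions = 276
Accuracy = 276 / 372 * 100 = 74.2%

74.2


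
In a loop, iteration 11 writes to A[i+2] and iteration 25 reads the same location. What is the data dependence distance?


Distance = read iteration - write iteration
= 25 - 11 = 14

14


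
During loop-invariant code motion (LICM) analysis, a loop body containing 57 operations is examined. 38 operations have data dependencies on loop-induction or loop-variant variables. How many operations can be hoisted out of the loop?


Invariant candidates = total - loop-dependent
= 57 - 38 = 19

19


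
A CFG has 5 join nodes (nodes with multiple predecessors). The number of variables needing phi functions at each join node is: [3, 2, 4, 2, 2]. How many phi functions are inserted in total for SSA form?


Total phi functions = sum of phi functions at each join node
= 3 + 2 + 4 + 2 + 2 = 13

13


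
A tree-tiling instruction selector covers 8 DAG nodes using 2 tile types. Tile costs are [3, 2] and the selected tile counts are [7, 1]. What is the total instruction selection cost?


Total cost = sum(count_i * cost_i)
= 7*3 + 1*2
= 23

23


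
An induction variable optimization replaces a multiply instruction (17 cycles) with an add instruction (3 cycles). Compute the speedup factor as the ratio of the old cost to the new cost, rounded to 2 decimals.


Ratio = mult_cost / add_cost = 17 / 3 = 5.67

5.67


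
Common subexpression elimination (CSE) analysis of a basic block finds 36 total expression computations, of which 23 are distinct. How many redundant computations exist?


CSE count = total expressions - unique expressions
= 36 - 23 = 13

13


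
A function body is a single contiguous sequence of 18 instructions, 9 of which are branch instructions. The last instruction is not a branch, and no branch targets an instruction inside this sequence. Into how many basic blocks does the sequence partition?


With no in-sequence branch targets, the leaders are the first instruction plus the instruction after each branch.
Number of basic blocks = branches + 1
= 9 + 1 = 10

10


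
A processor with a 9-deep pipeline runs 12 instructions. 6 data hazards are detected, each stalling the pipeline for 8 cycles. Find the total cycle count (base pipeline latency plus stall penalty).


Base cycles = 9 + 12 - 1 = 20
Total stalls = 6 * 8 = 48
Total = 20 + 48 = 68

68


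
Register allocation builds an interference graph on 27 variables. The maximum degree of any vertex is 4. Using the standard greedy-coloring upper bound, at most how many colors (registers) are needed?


Greedy coloring never needs more than (max_degree + 1) colors: when coloring a vertex, at most max_degree neighbors are already colored.
Upper bound = 4 + 1 = 5

5


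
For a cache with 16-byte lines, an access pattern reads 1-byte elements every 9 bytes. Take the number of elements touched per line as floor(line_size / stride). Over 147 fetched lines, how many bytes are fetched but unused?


Elements per line = floor(16 / 9) = 1
Bytes used per line = 1 * 1 = 1
Wasted per line = 16 - 1 = 15
Total wasted = 15 * 147 = 2205

2205


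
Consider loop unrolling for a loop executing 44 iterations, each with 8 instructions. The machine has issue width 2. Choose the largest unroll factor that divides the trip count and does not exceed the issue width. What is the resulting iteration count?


Largest divisor of 44 <= 2 is 2
New iterations = 44 / 2 = 22

22


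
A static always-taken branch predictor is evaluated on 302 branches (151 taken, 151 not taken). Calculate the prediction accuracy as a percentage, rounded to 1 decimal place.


Predictor: always-taken
Correct predictions = 151
Accuracy = 151 / 302 * 100 = 50.0%

50.0


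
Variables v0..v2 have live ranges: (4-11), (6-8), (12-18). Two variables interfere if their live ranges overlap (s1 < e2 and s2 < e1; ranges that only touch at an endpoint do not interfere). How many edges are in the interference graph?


Check all pairs for overlapping intervals.
Two intervals (s1,e1) and (s2,e2) overlap if s1 < e2 and s2 < e1.
v0 (4-11) vs v1..v2: overlaps v1 -> 1
v1 (6-8) vs v2: overlaps none -> 0
Total overlapping pairs = 1 + 0 = 1

1


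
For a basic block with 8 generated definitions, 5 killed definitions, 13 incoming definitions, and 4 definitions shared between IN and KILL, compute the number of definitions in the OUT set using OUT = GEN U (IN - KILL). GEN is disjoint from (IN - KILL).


IN - KILL: 13 - 4 = 9 surviving definitions
OUT = GEN + surviving = 8 + 9 = 17

17


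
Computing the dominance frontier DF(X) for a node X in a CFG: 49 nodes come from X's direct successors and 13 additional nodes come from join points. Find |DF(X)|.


DF(X) = direct successor contributions + join point contributions
= 49 + 13 = 62

62


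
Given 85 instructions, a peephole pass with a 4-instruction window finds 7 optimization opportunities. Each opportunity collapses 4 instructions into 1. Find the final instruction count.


Each match removes 3 instructions.
Total removed = 7 * 3 = 21
Remaining = 85 - 21 = 64

64


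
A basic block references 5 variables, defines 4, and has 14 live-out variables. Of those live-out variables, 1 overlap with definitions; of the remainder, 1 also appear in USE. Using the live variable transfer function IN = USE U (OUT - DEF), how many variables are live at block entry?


OUT - DEF: 14 - 1 = 13
|IN| = |USE| + |OUT - DEF| - |USE ∩ (OUT - DEF)| = 5 + 13 - 1 = 17

17


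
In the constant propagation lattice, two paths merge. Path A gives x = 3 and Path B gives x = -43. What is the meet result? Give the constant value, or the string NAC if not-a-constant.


Meet operation: if both paths give the same constant, result is that constant; if they differ, result is NAC (not-a-constant).
Path A: 3, Path B: -43 -> differ
Result: not-a-constant -> NAC

NAC


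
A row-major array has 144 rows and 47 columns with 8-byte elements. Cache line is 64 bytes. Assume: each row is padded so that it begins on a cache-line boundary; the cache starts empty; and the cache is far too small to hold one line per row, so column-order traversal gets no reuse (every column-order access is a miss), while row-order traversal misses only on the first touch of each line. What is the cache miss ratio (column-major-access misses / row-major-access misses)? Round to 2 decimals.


Each row occupies 47 * 8 = 376 bytes and starts on a line boundary, so it spans ceil(376 / 64) = 6 cache lines.
Row-major traversal misses (one per line touched): 144 * ceil(47 * 8 / 64) = 864
Column-major traversal misses (no reuse, every access misses): 144 * 47 = 6768
Ratio = 6768 / 864 = 7.83

7.83


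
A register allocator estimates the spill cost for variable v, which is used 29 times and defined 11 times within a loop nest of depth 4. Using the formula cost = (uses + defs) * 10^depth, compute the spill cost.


uses + defs = 29 + 11 = 40
10^4 = 10000
Spill cost = 40 * 10000 = 400000

400000


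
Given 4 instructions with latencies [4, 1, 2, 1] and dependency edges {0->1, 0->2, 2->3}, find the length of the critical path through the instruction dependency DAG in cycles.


Compute longest path through dependency graph: dist(Ik) = max over predecessors of dist + latency(Ik).
dist(I0) = latency 4 = 4
dist(I1) = dist(I0) + 1 = 4 + 1 = 5
dist(I2) = dist(I0) + 2 = 4 + 2 = 6
dist(I3) = dist(I2) + 1 = 6 + 1 = 7
Critical path = max dist = 7

7


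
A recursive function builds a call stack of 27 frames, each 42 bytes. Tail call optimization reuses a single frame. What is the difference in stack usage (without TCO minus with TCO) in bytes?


Without TCO: 27 * 42 = 1134 bytes
With TCO: reuse 1 frame = 42 bytes
Savings = 1134 - 42 = 1092

1092


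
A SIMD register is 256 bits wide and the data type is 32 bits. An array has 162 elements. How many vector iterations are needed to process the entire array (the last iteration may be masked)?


Width = 256 / 32 = 8 elements per vector op
Iterations = ceil(162 / 8) = 21

21


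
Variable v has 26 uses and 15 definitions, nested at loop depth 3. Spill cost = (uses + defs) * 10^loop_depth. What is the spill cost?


uses + defs = 26 + 15 = 41
10^3 = 1000
Spill cost = 41 * 1000 = 41000

41000


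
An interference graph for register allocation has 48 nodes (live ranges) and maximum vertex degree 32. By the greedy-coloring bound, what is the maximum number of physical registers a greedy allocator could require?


Greedy coloring never needs more than (max_degree + 1) colors: when coloring a vertex, at most max_degree neighbors are already colored.
Upper bound = 32 + 1 = 33

33


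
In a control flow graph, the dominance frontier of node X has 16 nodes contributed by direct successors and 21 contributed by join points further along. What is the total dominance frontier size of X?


DF(X) = direct successor contributions + join point contributions
= 16 + 21 = 37

37


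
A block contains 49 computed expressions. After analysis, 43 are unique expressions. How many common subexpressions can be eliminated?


CSE count = total expressions - unique expressions
= 49 - 43 = 6

6


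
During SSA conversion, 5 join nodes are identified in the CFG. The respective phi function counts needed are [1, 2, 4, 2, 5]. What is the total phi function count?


Total phi functions = sum of phi functions at each join node
= 1 + 2 + 4 + 2 + 5 = 14

14


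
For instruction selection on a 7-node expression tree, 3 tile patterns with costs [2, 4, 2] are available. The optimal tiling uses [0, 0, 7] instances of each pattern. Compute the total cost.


Total cost = sum(count_i * cost_i)
= 0*2 + 0*4 + 7*2
= 14

14


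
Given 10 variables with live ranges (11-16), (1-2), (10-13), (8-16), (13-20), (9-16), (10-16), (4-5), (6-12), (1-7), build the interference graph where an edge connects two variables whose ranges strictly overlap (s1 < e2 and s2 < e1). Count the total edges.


Check all pairs for overlapping intervals.
Two intervals (s1,e1) and (s2,e2) overlap if s1 < e2 and s2 < e1.
v0 (11-16) vs v1..v9: overlaps v2, v3, v4, v5, v6, v8 -> 6
v1 (1-2) vs v2..v9: overlaps v9 -> 1
v2 (10-13) vs v3..v9: overlaps v3, v5, v6, v8 -> 4
v3 (8-16) vs v4..v9: overlaps v4, v5, v6, v8 -> 4
v4 (13-20) vs v5..v9: overlaps v5, v6 -> 2
v5 (9-16) vs v6..v9: overlaps v6, v8 -> 2
v6 (10-16) vs v7..v9: overlaps v8 -> 1
v7 (4-5) vs v8..v9: overlaps v9 -> 1
v8 (6-12) vs v9: overlaps v9 -> 1
Total overlapping pairs = 6 + 1 + 4 + 4 + 2 + 2 + 1 + 1 + 1 = 22

22


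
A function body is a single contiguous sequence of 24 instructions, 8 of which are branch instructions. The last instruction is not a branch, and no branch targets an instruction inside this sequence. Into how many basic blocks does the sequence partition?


With no in-sequence branch targets, the leaders are the first instruction plus the instruction after each branch.
Number of basic blocks = branches + 1
= 8 + 1 = 9

9


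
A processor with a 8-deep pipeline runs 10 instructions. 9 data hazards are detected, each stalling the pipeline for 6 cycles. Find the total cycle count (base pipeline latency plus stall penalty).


Base cycles = 8 + 10 - 1 = 17
Total stalls = 9 * 6 = 54
Total = 17 + 54 = 71

71


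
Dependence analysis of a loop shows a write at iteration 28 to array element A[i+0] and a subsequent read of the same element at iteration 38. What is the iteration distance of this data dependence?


Distance = read iteration - write iteration
= 38 - 28 = 10

10


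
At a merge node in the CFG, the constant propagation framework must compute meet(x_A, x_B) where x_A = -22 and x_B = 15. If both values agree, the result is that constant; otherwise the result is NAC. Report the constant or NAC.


Meet operation: if both paths give the same constant, result is that constant; if they differ, result is NAC (not-a-constant).
Path A: -22, Path B: 15 -> differ
Result: not-a-constant -> NAC

NAC


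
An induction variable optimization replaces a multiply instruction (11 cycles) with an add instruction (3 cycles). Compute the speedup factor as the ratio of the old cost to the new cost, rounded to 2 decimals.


Ratio = mult_cost / add_cost = 11 / 3 = 3.67

3.67


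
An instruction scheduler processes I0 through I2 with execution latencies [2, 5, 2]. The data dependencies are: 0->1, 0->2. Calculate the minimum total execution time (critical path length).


Compute longest path through dependency graph: dist(Ik) = max over predecessors of dist + latency(Ik).
dist(I0) = latency 2 = 2
dist(I1) = dist(I0) + 5 = 2 + 5 = 7
dist(I2) = dist(I0) + 2 = 2 + 2 = 4
Critical path = max dist = 7

7


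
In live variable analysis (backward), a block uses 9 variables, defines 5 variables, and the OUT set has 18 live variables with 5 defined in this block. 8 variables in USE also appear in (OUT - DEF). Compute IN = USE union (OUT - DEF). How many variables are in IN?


OUT - DEF: 18 - 5 = 13
|IN| = |USE| + |OUT - DEF| - |USE ∩ (OUT - DEF)| = 9 + 13 - 8 = 14

14


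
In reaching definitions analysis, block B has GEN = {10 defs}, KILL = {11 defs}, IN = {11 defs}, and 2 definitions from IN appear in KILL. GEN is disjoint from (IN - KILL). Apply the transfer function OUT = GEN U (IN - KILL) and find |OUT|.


IN - KILL: 11 - 2 = 9 surviving definitions
OUT = GEN + surviving = 10 + 9 = 19

19


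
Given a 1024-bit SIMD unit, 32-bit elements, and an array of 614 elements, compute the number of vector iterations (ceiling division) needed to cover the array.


Width = 1024 / 32 = 32 elements per vector op
Iterations = ceil(614 / 32) = 20

20


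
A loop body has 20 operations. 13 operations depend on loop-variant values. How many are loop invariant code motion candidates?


Invariant candidates = total - loop-dependent
= 20 - 13 = 7

7


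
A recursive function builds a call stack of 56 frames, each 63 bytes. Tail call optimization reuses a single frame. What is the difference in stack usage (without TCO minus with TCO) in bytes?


Without TCO: 56 * 63 = 3528 bytes
With TCO: reuse 1 frame = 63 bytes
Savings = 3528 - 63 = 3465

3465


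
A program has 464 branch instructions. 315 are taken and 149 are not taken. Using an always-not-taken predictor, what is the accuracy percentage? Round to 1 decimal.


Predictor: always-not-taken
Correct predictions = 149
Accuracy = 149 / 464 * 100 = 32.1%

32.1


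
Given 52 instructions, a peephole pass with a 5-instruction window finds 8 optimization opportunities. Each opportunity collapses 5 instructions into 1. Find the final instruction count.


Each match removes 4 instructions.
Total removed = 8 * 4 = 32
Remaining = 52 - 32 = 20

20


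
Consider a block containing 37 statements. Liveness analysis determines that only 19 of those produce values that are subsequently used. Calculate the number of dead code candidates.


Dead code = total statements - live definitions
= 37 - 19 = 18

18


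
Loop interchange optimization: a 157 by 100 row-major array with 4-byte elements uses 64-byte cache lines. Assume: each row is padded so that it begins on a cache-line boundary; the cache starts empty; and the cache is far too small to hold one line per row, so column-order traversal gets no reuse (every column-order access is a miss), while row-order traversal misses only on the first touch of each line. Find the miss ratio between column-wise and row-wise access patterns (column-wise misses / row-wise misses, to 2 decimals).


Each row occupies 100 * 4 = 400 bytes and starts on a line boundary, so it spans ceil(400 / 64) = 7 cache lines.
Row-major traversal misses (one per line touched): 157 * ceil(100 * 4 / 64) = 1099
Column-major traversal misses (no reuse, every access misses): 157 * 100 = 15700
Ratio = 15700 / 1099 = 14.29

14.29


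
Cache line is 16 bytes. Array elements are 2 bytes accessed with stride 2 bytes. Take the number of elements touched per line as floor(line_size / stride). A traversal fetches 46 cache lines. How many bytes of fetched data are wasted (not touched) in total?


Elements per line = floor(16 / 2) = 8
Bytes used per line = 8 * 2 = 16
Wasted per line = 16 - 16 = 0
Total wasted = 0 * 46 = 0

0


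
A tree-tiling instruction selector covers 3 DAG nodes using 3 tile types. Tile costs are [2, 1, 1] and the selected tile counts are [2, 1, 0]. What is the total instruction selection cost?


Total cost = sum(count_i * cost_i)
= 2*2 + 1*1 + 0*1
= 5

5


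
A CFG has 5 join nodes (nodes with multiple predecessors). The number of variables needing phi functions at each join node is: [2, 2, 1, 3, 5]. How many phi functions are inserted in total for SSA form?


Total phi functions = sum of phi functions at each join node
= 2 + 2 + 1 + 3 + 5 = 13

13


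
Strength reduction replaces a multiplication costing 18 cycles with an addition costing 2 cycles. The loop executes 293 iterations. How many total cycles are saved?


Per-iteration saving = 18 - 2 = 16
Total saved = 293 * 16 = 4688

4688


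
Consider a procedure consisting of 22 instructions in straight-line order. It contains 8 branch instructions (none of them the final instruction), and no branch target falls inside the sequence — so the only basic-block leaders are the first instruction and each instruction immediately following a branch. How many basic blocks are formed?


With no in-sequence branch targets, the leaders are the first instruction plus the instruction after each branch.
Number of basic blocks = branches + 1
= 8 + 1 = 9

9


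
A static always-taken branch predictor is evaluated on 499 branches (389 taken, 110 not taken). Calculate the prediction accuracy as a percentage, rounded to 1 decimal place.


Predictor: always-taken
Correct predictions = 389
Accuracy = 389 / 499 * 100 = 78.0%

78.0


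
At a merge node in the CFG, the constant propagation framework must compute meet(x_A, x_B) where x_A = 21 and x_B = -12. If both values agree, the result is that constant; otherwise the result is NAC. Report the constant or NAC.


Meet operation: if both paths give the same constant, result is that constant; if they differ, result is NAC (not-a-constant).
Path A: 21, Path B: -12 -> differ
Result: not-a-constant -> NAC

NAC


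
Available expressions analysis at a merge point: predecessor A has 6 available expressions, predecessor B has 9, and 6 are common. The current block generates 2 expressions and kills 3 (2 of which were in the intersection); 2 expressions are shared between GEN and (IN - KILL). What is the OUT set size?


IN = intersection of predecessors = 6
IN - KILL = 6 - 2 = 4
|OUT| = |GEN| + |IN - KILL| - |GEN ∩ (IN - KILL)| = 2 + 4 - 2 = 4

4


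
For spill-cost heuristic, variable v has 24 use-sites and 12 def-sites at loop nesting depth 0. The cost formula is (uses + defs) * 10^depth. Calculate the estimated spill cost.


uses + defs = 24 + 12 = 36
10^0 = 1
Spill cost = 36 * 1 = 36

36


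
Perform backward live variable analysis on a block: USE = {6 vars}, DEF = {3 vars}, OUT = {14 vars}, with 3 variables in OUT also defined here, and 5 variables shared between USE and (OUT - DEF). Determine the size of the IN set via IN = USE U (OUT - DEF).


OUT - DEF: 14 - 3 = 11
|IN| = |USE| + |OUT - DEF| - |USE ∩ (OUT - DEF)| = 6 + 11 - 5 = 12

12


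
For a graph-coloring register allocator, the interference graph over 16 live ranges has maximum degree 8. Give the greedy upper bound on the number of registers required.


Greedy coloring never needs more than (max_degree + 1) colors: when coloring a vertex, at most max_degree neighbors are already colored.
Upper bound = 8 + 1 = 9

9


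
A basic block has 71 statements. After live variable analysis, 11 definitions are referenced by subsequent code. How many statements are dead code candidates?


Dead code = total statements - live definitions
= 71 - 11 = 60

60


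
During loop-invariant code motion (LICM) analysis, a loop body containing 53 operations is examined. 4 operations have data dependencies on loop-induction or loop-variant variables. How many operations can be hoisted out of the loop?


Invariant candidates = total - loop-dependent
= 53 - 4 = 49

49


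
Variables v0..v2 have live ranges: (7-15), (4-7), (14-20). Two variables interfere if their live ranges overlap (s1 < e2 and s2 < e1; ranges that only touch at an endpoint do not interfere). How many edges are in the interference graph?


Check all pairs for overlapping intervals.
Two intervals (s1,e1) and (s2,e2) overlap if s1 < e2 and s2 < e1.
v0 (7-15) vs v1..v2: overlaps v2 -> 1
v1 (4-7) vs v2: overlaps none -> 0
Total overlapping pairs = 1 + 0 = 1

1


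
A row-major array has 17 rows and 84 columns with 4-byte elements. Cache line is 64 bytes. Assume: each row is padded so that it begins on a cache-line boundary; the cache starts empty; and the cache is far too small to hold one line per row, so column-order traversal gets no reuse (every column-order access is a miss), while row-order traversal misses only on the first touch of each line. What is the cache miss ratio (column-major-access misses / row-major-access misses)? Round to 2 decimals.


Each row occupies 84 * 4 = 336 bytes and starts on a line boundary, so it spans ceil(336 / 64) = 6 cache lines.
Row-major traversal misses (one per line touched): 17 * ceil(84 * 4 / 64) = 102
Column-major traversal misses (no reuse, every access misses): 17 * 84 = 1428
Ratio = 1428 / 102 = 14.0

14.0


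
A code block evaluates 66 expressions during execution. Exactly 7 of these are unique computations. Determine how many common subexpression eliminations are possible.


CSE count = total expressions - unique expressions
= 66 - 7 = 59

59


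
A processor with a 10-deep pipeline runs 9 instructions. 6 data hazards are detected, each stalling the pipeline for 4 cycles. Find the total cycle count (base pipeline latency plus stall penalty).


Base cycles = 10 + 9 - 1 = 18
Total stalls = 6 * 4 = 24
Total = 18 + 24 = 42

42


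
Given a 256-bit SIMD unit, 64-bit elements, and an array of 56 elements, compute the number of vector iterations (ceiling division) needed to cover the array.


Width = 256 / 64 = 4 elements per vector op
Iterations = ceil(56 / 4) = 14

14


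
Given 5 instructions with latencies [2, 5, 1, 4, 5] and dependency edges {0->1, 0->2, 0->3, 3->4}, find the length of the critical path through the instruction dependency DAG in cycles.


Compute longest path through dependency graph: dist(Ik) = max over predecessors of dist + latency(Ik).
dist(I0) = latency 2 = 2
dist(I1) = dist(I0) + 5 = 2 + 5 = 7
dist(I2) = dist(I0) + 1 = 2 + 1 = 3
dist(I3) = dist(I0) + 4 = 2 + 4 = 6
dist(I4) = dist(I3) + 5 = 6 + 5 = 11
Critical path = max dist = 11

11


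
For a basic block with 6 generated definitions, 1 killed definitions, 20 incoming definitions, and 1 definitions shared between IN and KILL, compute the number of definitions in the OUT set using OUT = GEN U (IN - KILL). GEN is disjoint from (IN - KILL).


IN - KILL: 20 - 1 = 19 surviving definitions
OUT = GEN + surviving = 6 + 19 = 25

25


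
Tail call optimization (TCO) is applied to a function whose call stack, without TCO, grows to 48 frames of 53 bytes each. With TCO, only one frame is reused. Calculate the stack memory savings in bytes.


Without TCO: 48 * 53 = 2544 bytes
With TCO: reuse 1 frame = 53 bytes
Savings = 2544 - 53 = 2491

2491


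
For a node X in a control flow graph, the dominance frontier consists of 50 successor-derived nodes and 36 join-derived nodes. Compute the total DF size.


DF(X) = direct successor contributions + join point contributions
= 50 + 36 = 86

86


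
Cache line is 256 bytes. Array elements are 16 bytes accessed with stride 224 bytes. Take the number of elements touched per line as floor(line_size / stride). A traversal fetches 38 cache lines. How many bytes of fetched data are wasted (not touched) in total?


Elements per line = floor(256 / 224) = 1
Bytes used per line = 1 * 16 = 16
Wasted per line = 256 - 16 = 240
Total wasted = 240 * 38 = 9120

9120


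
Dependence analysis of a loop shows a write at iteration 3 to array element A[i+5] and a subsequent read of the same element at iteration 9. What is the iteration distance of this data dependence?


Distance = read iteration - write iteration
= 9 - 3 = 6

6


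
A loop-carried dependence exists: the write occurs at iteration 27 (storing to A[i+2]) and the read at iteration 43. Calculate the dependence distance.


Distance = read iteration - write iteration
= 43 - 27 = 16

16


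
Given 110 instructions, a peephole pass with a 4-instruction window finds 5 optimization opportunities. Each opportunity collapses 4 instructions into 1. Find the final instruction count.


Each match removes 3 instructions.
Total removed = 5 * 3 = 15
Remaining = 110 - 15 = 95

95


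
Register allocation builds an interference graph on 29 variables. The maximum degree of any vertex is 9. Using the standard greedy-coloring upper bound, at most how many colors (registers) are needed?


Greedy coloring never needs more than (max_degree + 1) colors: when coloring a vertex, at most max_degree neighbors are already colored.
Upper bound = 9 + 1 = 10

10


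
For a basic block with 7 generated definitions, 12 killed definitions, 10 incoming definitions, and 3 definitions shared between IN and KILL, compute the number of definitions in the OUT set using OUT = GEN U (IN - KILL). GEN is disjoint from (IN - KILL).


IN - KILL: 10 - 3 = 7 surviving definitions
OUT = GEN + surviving = 7 + 7 = 14

14


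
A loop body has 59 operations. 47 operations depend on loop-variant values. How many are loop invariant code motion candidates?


Invariant candidates = total - loop-dependent
= 59 - 47 = 12

12


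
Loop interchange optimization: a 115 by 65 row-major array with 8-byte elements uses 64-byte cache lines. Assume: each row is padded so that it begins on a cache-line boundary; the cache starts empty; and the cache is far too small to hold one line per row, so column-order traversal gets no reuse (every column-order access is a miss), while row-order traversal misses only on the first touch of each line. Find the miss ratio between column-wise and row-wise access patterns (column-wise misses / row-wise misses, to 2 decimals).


Each row occupies 65 * 8 = 520 bytes and starts on a line boundary, so it spans ceil(520 / 64) = 9 cache lines.
Row-major traversal misses (one per line touched): 115 * ceil(65 * 8 / 64) = 1035
Column-major traversal misses (no reuse, every access misses): 115 * 65 = 7475
Ratio = 7475 / 1035 = 7.22

7.22


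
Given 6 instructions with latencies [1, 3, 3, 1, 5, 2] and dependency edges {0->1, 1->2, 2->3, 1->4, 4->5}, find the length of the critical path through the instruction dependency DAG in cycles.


Compute longest path through dependency graph: dist(Ik) = max over predecessors of dist + latency(Ik).
dist(I0) = latency 1 = 1
dist(I1) = dist(I0) + 3 = 1 + 3 = 4
dist(I2) = dist(I1) + 3 = 4 + 3 = 7
dist(I3) = dist(I2) + 1 = 7 + 1 = 8
dist(I4) = dist(I1) + 5 = 4 + 5 = 9
dist(I5) = dist(I4) + 2 = 9 + 2 = 11
Critical path = max dist = 11

11


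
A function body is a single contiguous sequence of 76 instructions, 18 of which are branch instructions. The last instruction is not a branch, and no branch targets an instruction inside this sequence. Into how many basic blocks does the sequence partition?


With no in-sequence branch targets, the leaders are the first instruction plus the instruction after each branch.
Number of basic blocks = branches + 1
= 18 + 1 = 19

19


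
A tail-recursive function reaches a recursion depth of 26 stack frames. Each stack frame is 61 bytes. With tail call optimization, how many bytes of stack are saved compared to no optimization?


Without TCO: 26 * 61 = 1586 bytes
With TCO: reuse 1 frame = 61 bytes
Savings = 1586 - 61 = 1525

1525


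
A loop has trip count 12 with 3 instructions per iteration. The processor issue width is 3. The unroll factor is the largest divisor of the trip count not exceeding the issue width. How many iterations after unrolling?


Largest divisor of 12 <= 3 is 3
New iterations = 12 / 3 = 4

4


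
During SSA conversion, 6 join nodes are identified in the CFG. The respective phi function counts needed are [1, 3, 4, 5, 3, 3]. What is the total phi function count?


Total phi functions = sum of phi functions at each join node
= 1 + 3 + 4 + 5 + 3 + 3 = 19

19


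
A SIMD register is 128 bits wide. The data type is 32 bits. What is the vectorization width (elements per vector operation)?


Width = SIMD bits / data type bits
= 128 / 32 = 4

4


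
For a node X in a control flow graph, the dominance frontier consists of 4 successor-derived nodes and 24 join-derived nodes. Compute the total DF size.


DF(X) = direct successor contributions + join point contributions
= 4 + 24 = 28

28


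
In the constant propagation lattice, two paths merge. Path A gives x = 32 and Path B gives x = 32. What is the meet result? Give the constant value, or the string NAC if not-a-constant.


Meet operation: if both paths give the same constant, result is that constant; if they differ, result is NAC (not-a-constant).
Path A: 32, Path B: 32 -> equal
Result: constant -> 32

32


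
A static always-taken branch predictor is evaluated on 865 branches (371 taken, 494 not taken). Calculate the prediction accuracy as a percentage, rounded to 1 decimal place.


Predictor: always-taken
Correct predictions = 371
Accuracy = 371 / 865 * 100 = 42.9%

42.9
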